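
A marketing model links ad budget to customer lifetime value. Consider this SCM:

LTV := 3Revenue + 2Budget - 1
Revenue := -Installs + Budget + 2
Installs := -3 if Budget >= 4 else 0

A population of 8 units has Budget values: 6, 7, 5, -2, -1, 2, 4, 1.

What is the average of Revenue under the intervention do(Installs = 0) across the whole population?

4.75

Under do(Installs=0), Installs's equation is replaced by Installs=0 for every unit. Per-unit Revenue: 8, 9, 7, 0, 1, 4, 6, 3. Mean = 4.75.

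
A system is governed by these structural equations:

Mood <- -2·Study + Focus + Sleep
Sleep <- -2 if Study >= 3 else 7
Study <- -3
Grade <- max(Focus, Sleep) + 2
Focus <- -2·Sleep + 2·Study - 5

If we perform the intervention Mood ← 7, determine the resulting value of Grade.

Intervening sets Mood = 7 and removes its equation (Mood <- -2·Study + Focus + Sleep).
No directed path runs from Mood to Grade, so Grade keeps its natural value.
Sleep = -2 if Study >= 3 else 7  [with Study=-3]  = 7
Focus = -2·Sleep + 2·Study - 5  [with Sleep=7, Study=-3]  = -25
Grade = max(Focus, Sleep) + 2  [with Focus=-25, Sleep=7]  = 9

9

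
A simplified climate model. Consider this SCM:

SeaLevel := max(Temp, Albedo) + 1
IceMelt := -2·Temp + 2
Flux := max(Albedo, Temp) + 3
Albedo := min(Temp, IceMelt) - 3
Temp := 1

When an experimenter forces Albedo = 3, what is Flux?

6

do(Albedo=3) replaces the equation Albedo := min(Temp, IceMelt) - 3 with the constant Albedo = 3.
Flux = max(Albedo, Temp) + 3  [with Albedo=3, Temp=1]  = 6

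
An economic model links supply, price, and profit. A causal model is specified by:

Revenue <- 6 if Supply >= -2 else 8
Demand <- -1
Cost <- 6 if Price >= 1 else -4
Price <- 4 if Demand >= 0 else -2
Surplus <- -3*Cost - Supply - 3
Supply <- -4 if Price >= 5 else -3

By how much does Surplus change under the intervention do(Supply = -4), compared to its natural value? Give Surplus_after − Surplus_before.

The intervention breaks the incoming arrows to Supply: Supply <- -4 if Price >= 5 else -3 no longer applies, and Supply = -4.
Price = 4 if Demand >= 0 else -2  [with Demand=-1]  = -2
Cost = 6 if Price >= 1 else -4  [with Price=-2]  = -4
Surplus = -3*Cost - Supply - 3  [with Cost=-4, Supply=-4]  = 13
Without intervention: Price = 4 if Demand >= 0 else -2  [with Demand=-1]  = -2; Supply = -4 if Price >= 5 else -3  [with Price=-2]  = -3; Cost = 6 if Price >= 1 else -4  [with Price=-2]  = -4; Surplus = -3*Cost - Supply - 3  [with Cost=-4, Supply=-3]  = 12.
Change = 13 − 12 = 1.

1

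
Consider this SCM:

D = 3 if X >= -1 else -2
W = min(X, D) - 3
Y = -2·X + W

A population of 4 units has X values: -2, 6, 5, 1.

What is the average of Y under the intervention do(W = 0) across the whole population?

-5

Every unit gets W=0 under the intervention. Y values become 4, -12, -10, -2; E[Y|do(W=0)] = -5.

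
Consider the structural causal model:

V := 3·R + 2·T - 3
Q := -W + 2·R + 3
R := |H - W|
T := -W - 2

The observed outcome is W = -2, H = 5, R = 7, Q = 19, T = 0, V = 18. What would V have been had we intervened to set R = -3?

-12

The intervention breaks the incoming arrows to R: R := |H - W| no longer applies, and R = -3.
T = -W - 2  [with W=-2]  = 0
V = 3·R + 2·T - 3  [with R=-3, T=0]  = -12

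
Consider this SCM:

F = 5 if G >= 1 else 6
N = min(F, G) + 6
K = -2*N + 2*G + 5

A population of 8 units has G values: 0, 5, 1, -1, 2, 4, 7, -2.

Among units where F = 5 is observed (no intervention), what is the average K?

E[K|F=5] averages over only the 5 units with F=5 (G = 5, 1, 2, 4, 7): K = -7, -7, -7, -7, -3, mean -6.2.

-6.2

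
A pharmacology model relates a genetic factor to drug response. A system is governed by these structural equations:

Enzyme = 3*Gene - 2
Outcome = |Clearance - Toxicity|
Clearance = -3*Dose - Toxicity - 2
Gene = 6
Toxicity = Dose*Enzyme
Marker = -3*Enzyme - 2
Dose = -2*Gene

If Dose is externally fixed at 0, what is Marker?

-50

Under do(Dose=0), the mechanism Dose = -2*Gene is discarded; Dose is fixed at 0.
Since Marker is not a descendant of the intervened variable, it is unaffected.
Enzyme = 3*Gene - 2  [with Gene=6]  = 16
Marker = -3*Enzyme - 2  [with Enzyme=16]  = -50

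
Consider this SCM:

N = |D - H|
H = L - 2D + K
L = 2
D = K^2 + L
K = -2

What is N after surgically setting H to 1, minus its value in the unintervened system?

Intervening sets H = 1 and removes its equation (H = L - 2D + K).
D = K^2 + L  [with K=-2, L=2]  = 6
N = |D - H|  [with D=6, H=1]  = 5
Without intervention: D = K^2 + L  [with K=-2, L=2]  = 6; H = L - 2D + K  [with L=2, D=6, K=-2]  = -12; N = |D - H|  [with D=6, H=-12]  = 18.
Change = 5 − 18 = -13.

-13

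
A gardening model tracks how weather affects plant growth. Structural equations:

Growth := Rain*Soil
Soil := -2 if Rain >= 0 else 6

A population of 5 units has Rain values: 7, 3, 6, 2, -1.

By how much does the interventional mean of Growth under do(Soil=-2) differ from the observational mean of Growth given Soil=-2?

2.2

Under do(Soil=-2), Soil's equation is replaced by Soil=-2 for every unit. Per-unit Growth: -14, -6, -12, -4, 2. Mean = -6.8.
Observing Soil=-2 restricts to units where Soil's equation naturally yields -2: Rain ∈ {7, 3, 6, 2}. In that subpopulation Growth = -14, -6, -12, -4, mean -9.
Difference = -6.8 − (-9) = 2.2.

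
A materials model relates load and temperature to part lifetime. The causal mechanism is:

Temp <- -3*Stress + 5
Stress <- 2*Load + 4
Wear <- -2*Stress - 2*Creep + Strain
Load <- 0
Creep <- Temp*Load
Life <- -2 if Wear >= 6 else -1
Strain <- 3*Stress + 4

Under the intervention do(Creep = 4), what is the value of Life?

Under do(Creep=4), the mechanism Creep <- Temp*Load is discarded; Creep is fixed at 4.
Stress = 2*Load + 4  [with Load=0]  = 4
Strain = 3*Stress + 4  [with Stress=4]  = 16
Wear = -2*Stress - 2*Creep + Strain  [with Stress=4, Creep=4, Strain=16]  = 0
Life = -2 if Wear >= 6 else -1  [with Wear=0]  = -1

-1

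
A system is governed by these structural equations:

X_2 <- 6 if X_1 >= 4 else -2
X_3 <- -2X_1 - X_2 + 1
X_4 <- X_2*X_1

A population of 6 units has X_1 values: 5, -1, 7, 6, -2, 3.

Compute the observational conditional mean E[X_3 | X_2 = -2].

3

Observing X_2=-2 restricts to units where X_2's equation naturally yields -2: X_1 ∈ {-1, -2, 3}. In that subpopulation X_3 = 5, 7, -3, mean 3.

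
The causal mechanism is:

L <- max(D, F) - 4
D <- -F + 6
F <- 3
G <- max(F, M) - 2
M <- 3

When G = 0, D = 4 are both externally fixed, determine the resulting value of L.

Under do(G = 0, D = 4), each intervened variable's structural equation is replaced by its fixed value.
L = max(D, F) - 4  [with D=4, F=3]  = 0

0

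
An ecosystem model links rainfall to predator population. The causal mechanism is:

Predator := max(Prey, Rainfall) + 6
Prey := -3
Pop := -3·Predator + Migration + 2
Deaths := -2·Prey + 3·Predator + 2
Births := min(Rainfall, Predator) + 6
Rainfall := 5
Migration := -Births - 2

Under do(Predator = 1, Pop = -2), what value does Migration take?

Under do(Predator = 1, Pop = -2), each intervened variable's structural equation is replaced by its fixed value.
Births = min(Rainfall, Predator) + 6  [with Rainfall=5, Predator=1]  = 7
Migration = -Births - 2  [with Births=7]  = -9

-9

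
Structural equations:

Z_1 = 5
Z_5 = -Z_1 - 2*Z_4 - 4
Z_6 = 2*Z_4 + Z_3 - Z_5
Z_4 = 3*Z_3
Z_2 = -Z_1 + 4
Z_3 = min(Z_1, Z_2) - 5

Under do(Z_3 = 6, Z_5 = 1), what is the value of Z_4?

18

The joint intervention fixes Z_3 = 6, Z_5 = 1, removing each variable's own equation.
Z_4 = 3*Z_3  [with Z_3=6]  = 18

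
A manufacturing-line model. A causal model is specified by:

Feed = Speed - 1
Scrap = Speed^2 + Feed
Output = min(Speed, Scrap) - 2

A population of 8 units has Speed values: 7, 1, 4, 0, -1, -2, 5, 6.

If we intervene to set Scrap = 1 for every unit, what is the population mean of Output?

-1.75

do(Scrap=1) breaks Scrap's dependence on Speed. With Scrap=1 fixed, Output across the units is -1, -1, -1, -2, -3, -4, -1, -1, mean -1.75.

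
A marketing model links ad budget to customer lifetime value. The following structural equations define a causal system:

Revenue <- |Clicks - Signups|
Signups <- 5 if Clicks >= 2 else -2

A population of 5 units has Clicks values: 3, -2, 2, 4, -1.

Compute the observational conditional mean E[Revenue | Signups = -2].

Conditioning on Signups=-2 selects the 2 unit(s) with Clicks ∈ {-2, -1}. Their Revenue values: 0, 1. Mean = 0.5.

0.5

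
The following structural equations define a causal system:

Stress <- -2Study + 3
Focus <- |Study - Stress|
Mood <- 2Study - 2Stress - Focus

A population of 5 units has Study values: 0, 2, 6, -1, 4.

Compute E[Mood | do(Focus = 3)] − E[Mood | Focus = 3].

Every unit gets Focus=3 under the intervention. Mood values become -9, 3, 27, -15, 15; E[Mood|do(Focus=3)] = 4.2.
E[Mood|Focus=3] averages over only the 2 units with Focus=3 (Study = 0, 2): Mood = -9, 3, mean -3.
Difference = 4.2 − (-3) = 7.2.

7.2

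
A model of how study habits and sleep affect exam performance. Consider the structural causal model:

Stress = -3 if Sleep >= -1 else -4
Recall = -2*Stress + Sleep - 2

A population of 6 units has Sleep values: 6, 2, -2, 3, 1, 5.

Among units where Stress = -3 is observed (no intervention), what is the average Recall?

7.4

E[Recall|Stress=-3] averages over only the 5 units with Stress=-3 (Sleep = 6, 2, 3, 1, 5): Recall = 10, 6, 7, 5, 9, mean 7.4.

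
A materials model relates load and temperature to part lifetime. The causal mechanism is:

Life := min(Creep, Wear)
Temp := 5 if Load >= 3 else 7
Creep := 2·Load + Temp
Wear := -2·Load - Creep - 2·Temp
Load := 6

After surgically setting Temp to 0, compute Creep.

The intervention breaks the incoming arrows to Temp: Temp := 5 if Load >= 3 else 7 no longer applies, and Temp = 0.
Creep = 2·Load + Temp  [with Load=6, Temp=0]  = 12

12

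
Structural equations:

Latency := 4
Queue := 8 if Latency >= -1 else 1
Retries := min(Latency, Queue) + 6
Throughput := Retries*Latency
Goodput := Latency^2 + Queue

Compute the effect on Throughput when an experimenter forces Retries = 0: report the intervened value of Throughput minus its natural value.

The intervention breaks the incoming arrows to Retries: Retries := min(Latency, Queue) + 6 no longer applies, and Retries = 0.
Throughput = Retries*Latency  [with Retries=0, Latency=4]  = 0
Without intervention: Queue = 8 if Latency >= -1 else 1  [with Latency=4]  = 8; Retries = min(Latency, Queue) + 6  [with Latency=4, Queue=8]  = 10; Throughput = Retries*Latency  [with Retries=10, Latency=4]  = 40.
Change = 0 − 40 = -40.

-40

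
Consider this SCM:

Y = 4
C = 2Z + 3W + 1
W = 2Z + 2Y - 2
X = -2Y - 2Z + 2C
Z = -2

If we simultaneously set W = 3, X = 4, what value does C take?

The joint intervention fixes W = 3, X = 4, removing each variable's own equation.
C = 2Z + 3W + 1  [with Z=-2, W=3]  = 6

6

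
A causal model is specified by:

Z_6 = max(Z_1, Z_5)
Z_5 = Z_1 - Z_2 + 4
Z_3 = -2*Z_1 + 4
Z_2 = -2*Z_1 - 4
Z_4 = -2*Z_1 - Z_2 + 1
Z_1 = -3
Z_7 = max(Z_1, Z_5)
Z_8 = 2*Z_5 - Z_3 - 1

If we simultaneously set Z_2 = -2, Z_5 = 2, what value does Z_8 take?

The joint intervention fixes Z_2 = -2, Z_5 = 2, removing each variable's own equation.
Z_3 = -2*Z_1 + 4  [with Z_1=-3]  = 10
Z_8 = 2*Z_5 - Z_3 - 1  [with Z_5=2, Z_3=10]  = -7

-7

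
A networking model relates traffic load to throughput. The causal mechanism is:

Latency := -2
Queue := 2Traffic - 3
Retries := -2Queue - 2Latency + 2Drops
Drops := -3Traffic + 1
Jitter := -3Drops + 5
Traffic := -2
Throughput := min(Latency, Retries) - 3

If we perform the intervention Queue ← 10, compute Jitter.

The intervention breaks the incoming arrows to Queue: Queue := 2Traffic - 3 no longer applies, and Queue = 10.
No directed path runs from Queue to Jitter, so Jitter keeps its natural value.
Drops = -3Traffic + 1  [with Traffic=-2]  = 7
Jitter = -3Drops + 5  [with Drops=7]  = -16

-16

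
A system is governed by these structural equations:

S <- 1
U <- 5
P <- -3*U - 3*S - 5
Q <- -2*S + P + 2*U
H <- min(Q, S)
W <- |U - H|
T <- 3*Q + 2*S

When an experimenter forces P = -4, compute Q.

The intervention breaks the incoming arrows to P: P <- -3*U - 3*S - 5 no longer applies, and P = -4.
Q = -2*S + P + 2*U  [with S=1, P=-4, U=5]  = 4

4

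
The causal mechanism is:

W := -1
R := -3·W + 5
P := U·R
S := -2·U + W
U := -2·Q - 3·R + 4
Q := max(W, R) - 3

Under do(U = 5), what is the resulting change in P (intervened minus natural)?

Intervening sets U = 5 and removes its equation (U := -2·Q - 3·R + 4).
R = -3·W + 5  [with W=-1]  = 8
P = U·R  [with U=5, R=8]  = 40
Without intervention: R = -3·W + 5  [with W=-1]  = 8; Q = max(W, R) - 3  [with W=-1, R=8]  = 5; U = -2·Q - 3·R + 4  [with Q=5, R=8]  = -30; P = U·R  [with U=-30, R=8]  = -240.
Change = 40 − (-240) = 280.

280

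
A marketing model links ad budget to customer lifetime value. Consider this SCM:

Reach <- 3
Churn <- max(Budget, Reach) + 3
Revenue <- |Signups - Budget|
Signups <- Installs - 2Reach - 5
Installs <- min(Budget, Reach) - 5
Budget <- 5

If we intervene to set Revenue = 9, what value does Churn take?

do(Revenue=9) replaces the equation Revenue <- |Signups - Budget| with the constant Revenue = 9.
Since Churn is not a descendant of the intervened variable, it is unaffected.
Churn = max(Budget, Reach) + 3  [with Budget=5, Reach=3]  = 8

8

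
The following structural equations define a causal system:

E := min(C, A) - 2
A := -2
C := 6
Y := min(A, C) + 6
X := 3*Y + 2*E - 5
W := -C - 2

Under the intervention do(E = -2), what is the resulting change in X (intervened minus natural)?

4

do(E=-2) replaces the equation E := min(C, A) - 2 with the constant E = -2.
Y = min(A, C) + 6  [with A=-2, C=6]  = 4
X = 3*Y + 2*E - 5  [with Y=4, E=-2]  = 3
Without intervention: E = min(C, A) - 2  [with C=6, A=-2]  = -4; Y = min(A, C) + 6  [with A=-2, C=6]  = 4; X = 3*Y + 2*E - 5  [with Y=4, E=-4]  = -1.
Change = 3 − (-1) = 4.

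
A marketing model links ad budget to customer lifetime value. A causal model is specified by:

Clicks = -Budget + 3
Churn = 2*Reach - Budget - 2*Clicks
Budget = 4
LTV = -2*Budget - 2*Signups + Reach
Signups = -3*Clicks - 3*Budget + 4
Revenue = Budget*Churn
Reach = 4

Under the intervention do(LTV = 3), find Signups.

Under do(LTV=3), the mechanism LTV = -2*Budget - 2*Signups + Reach is discarded; LTV is fixed at 3.
Since Signups is not a descendant of the intervened variable, it is unaffected.
Clicks = -Budget + 3  [with Budget=4]  = -1
Signups = -3*Clicks - 3*Budget + 4  [with Clicks=-1, Budget=4]  = -5

-5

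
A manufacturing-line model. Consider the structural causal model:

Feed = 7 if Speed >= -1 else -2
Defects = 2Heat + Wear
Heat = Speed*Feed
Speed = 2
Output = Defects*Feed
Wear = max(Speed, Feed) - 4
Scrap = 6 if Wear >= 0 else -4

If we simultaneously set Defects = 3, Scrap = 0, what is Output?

Under do(Defects = 3, Scrap = 0), each intervened variable's structural equation is replaced by its fixed value.
Feed = 7 if Speed >= -1 else -2  [with Speed=2]  = 7
Output = Defects*Feed  [with Defects=3, Feed=7]  = 21

21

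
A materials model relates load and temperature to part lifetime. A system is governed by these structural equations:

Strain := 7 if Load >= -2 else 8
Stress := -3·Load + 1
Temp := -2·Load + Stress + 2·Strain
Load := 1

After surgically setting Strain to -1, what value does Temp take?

-6

The intervention breaks the incoming arrows to Strain: Strain := 7 if Load >= -2 else 8 no longer applies, and Strain = -1.
Stress = -3·Load + 1  [with Load=1]  = -2
Temp = -2·Load + Stress + 2·Strain  [with Load=1, Stress=-2, Strain=-1]  = -6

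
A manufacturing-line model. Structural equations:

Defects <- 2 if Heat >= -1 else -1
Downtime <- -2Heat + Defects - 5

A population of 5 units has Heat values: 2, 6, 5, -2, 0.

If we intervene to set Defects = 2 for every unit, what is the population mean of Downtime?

-7.4

The intervention sets Defects=2 in all 5 units regardless of Heat. Recomputing Downtime per unit gives -7, -15, -13, 1, -3; average -7.4.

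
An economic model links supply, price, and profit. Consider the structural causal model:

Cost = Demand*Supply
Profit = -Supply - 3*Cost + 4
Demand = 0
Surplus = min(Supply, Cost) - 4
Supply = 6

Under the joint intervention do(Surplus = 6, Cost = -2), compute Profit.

Under do(Surplus = 6, Cost = -2), each intervened variable's structural equation is replaced by its fixed value.
Profit = -Supply - 3*Cost + 4  [with Supply=6, Cost=-2]  = 4

4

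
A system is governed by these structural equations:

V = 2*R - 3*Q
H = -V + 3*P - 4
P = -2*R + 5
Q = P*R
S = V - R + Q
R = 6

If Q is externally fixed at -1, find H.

-40

The intervention breaks the incoming arrows to Q: Q = P*R no longer applies, and Q = -1.
P = -2*R + 5  [with R=6]  = -7
V = 2*R - 3*Q  [with R=6, Q=-1]  = 15
H = -V + 3*P - 4  [with V=15, P=-7]  = -40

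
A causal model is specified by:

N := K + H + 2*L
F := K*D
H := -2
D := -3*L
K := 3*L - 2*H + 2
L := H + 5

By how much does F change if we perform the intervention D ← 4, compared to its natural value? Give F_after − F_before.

195

Intervening sets D = 4 and removes its equation (D := -3*L).
L = H + 5  [with H=-2]  = 3
K = 3*L - 2*H + 2  [with L=3, H=-2]  = 15
F = K*D  [with K=15, D=4]  = 60
Without intervention: L = H + 5  [with H=-2]  = 3; K = 3*L - 2*H + 2  [with L=3, H=-2]  = 15; D = -3*L  [with L=3]  = -9; F = K*D  [with K=15, D=-9]  = -135.
Change = 60 − (-135) = 195.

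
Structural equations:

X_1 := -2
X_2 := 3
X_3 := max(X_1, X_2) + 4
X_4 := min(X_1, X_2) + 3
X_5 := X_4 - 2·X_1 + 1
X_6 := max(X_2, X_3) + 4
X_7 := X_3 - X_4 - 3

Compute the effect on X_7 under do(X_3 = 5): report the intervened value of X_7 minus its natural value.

The intervention breaks the incoming arrows to X_3: X_3 := max(X_1, X_2) + 4 no longer applies, and X_3 = 5.
X_4 = min(X_1, X_2) + 3  [with X_1=-2, X_2=3]  = 1
X_7 = X_3 - X_4 - 3  [with X_3=5, X_4=1]  = 1
Without intervention: X_3 = max(X_1, X_2) + 4  [with X_1=-2, X_2=3]  = 7; X_4 = min(X_1, X_2) + 3  [with X_1=-2, X_2=3]  = 1; X_7 = X_3 - X_4 - 3  [with X_3=7, X_4=1]  = 3.
Change = 1 − 3 = -2.

-2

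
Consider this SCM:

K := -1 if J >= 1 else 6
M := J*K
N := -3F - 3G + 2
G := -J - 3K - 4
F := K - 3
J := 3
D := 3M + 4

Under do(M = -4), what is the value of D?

do(M=-4) replaces the equation M := J*K with the constant M = -4.
D = 3M + 4  [with M=-4]  = -8

-8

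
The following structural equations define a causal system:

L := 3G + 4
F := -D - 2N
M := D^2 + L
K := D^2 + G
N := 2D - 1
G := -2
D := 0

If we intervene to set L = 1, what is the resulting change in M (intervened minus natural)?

3

Under do(L=1), the mechanism L := 3G + 4 is discarded; L is fixed at 1.
M = D^2 + L  [with D=0, L=1]  = 1
Without intervention: L = 3G + 4  [with G=-2]  = -2; M = D^2 + L  [with D=0, L=-2]  = -2.
Change = 1 − (-2) = 3.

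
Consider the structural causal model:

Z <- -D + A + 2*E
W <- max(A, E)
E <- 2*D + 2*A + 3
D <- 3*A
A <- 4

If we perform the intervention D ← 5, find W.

21

do(D=5) replaces the equation D <- 3*A with the constant D = 5.
E = 2*D + 2*A + 3  [with D=5, A=4]  = 21
W = max(A, E)  [with A=4, E=21]  = 21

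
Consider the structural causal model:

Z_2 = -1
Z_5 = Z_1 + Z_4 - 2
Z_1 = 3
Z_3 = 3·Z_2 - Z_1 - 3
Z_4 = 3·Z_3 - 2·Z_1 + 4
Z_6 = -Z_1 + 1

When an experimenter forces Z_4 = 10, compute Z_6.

-2

Under do(Z_4=10), the mechanism Z_4 = 3·Z_3 - 2·Z_1 + 4 is discarded; Z_4 is fixed at 10.
Since Z_6 is not a descendant of the intervened variable, it is unaffected.
Z_6 = -Z_1 + 1  [with Z_1=3]  = -2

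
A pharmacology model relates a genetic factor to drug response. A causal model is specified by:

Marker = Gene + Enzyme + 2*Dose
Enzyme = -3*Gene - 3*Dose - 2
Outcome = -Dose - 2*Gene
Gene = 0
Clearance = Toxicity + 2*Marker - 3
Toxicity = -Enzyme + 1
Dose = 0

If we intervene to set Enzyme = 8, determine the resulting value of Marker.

8

The intervention breaks the incoming arrows to Enzyme: Enzyme = -3*Gene - 3*Dose - 2 no longer applies, and Enzyme = 8.
Marker = Gene + Enzyme + 2*Dose  [with Gene=0, Enzyme=8, Dose=0]  = 8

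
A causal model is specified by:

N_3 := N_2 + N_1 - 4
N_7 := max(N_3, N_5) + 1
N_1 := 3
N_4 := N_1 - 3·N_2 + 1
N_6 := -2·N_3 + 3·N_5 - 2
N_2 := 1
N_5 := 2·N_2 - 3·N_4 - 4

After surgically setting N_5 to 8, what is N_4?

The intervention breaks the incoming arrows to N_5: N_5 := 2·N_2 - 3·N_4 - 4 no longer applies, and N_5 = 8.
Since N_4 is not a descendant of the intervened variable, it is unaffected.
N_4 = N_1 - 3·N_2 + 1  [with N_1=3, N_2=1]  = 1

1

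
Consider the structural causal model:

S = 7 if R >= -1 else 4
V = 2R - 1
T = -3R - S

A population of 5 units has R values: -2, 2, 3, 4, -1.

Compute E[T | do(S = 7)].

-10.6

do(S=7) breaks S's dependence on R. With S=7 fixed, T across the units is -1, -13, -16, -19, -4, mean -10.6.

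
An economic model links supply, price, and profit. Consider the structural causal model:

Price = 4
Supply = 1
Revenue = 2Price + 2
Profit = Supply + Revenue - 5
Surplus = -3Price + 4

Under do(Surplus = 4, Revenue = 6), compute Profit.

Under do(Surplus = 4, Revenue = 6), each intervened variable's structural equation is replaced by its fixed value.
Profit = Supply + Revenue - 5  [with Supply=1, Revenue=6]  = 2

2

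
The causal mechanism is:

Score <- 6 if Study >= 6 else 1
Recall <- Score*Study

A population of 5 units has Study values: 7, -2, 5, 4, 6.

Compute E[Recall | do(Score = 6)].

Every unit gets Score=6 under the intervention. Recall values become 42, -12, 30, 24, 36; E[Recall|do(Score=6)] = 24.

24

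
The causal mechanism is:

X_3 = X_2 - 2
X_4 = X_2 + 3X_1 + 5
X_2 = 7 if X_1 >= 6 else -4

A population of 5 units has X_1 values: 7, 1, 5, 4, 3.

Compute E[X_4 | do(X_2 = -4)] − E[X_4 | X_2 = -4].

2.25

do(X_2=-4) breaks X_2's dependence on X_1. With X_2=-4 fixed, X_4 across the units is 22, 4, 16, 13, 10, mean 13.
Conditioning on X_2=-4 selects the 4 unit(s) with X_1 ∈ {1, 5, 4, 3}. Their X_4 values: 4, 16, 13, 10. Mean = 10.75.
Difference = 13 − 10.75 = 2.25.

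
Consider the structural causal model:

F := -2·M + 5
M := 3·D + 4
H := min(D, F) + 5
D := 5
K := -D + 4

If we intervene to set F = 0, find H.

The intervention breaks the incoming arrows to F: F := -2·M + 5 no longer applies, and F = 0.
H = min(D, F) + 5  [with D=5, F=0]  = 5

5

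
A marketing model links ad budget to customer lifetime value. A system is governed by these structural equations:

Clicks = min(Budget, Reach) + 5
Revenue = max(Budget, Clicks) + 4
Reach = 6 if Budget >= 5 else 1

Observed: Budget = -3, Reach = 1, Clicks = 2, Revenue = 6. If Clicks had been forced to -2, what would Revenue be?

2

The intervention breaks the incoming arrows to Clicks: Clicks = min(Budget, Reach) + 5 no longer applies, and Clicks = -2.
Revenue = max(Budget, Clicks) + 4  [with Budget=-3, Clicks=-2]  = 2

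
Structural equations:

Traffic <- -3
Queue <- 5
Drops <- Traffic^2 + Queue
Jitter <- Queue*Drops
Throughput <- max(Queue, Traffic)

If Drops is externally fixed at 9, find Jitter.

45

The intervention breaks the incoming arrows to Drops: Drops <- Traffic^2 + Queue no longer applies, and Drops = 9.
Jitter = Queue*Drops  [with Queue=5, Drops=9]  = 45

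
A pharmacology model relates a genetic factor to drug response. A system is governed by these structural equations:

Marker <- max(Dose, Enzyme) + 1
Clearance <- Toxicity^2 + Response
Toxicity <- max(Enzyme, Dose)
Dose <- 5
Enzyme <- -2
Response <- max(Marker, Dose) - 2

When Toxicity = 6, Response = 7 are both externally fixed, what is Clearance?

Setting Toxicity = 6, Response = 7 by intervention discards those variables' equations.
Clearance = Toxicity^2 + Response  [with Toxicity=6, Response=7]  = 43

43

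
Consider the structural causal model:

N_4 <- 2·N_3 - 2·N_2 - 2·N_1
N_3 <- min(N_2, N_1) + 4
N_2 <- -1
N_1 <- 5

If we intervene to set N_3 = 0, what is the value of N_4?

The intervention breaks the incoming arrows to N_3: N_3 <- min(N_2, N_1) + 4 no longer applies, and N_3 = 0.
N_4 = 2·N_3 - 2·N_2 - 2·N_1  [with N_3=0, N_2=-1, N_1=5]  = -8

-8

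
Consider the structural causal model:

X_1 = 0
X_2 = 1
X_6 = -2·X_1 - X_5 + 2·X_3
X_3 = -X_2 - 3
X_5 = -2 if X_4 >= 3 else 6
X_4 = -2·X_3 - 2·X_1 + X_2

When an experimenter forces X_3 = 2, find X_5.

do(X_3=2) replaces the equation X_3 = -X_2 - 3 with the constant X_3 = 2.
X_4 = -2·X_3 - 2·X_1 + X_2  [with X_3=2, X_1=0, X_2=1]  = -3
X_5 = -2 if X_4 >= 3 else 6  [with X_4=-3]  = 6

6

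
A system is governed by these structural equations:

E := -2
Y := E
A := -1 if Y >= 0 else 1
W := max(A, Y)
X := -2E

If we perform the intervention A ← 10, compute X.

4

do(A=10) replaces the equation A := -1 if Y >= 0 else 1 with the constant A = 10.
X is not downstream of the intervention, so its value is determined by the original equations.
X = -2E  [with E=-2]  = 4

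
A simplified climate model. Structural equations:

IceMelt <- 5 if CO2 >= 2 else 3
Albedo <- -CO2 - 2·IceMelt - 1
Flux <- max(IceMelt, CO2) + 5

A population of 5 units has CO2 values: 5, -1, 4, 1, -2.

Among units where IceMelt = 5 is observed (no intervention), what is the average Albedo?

-15.5

E[Albedo|IceMelt=5] averages over only the 2 units with IceMelt=5 (CO2 = 5, 4): Albedo = -16, -15, mean -15.5.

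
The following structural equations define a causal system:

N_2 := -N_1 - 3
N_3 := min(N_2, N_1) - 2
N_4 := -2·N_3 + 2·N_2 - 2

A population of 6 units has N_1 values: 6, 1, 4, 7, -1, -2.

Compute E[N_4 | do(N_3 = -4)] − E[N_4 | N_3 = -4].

-8

The intervention sets N_3=-4 in all 6 units regardless of N_1. Recomputing N_4 per unit gives -12, -2, -8, -14, 2, 4; average -5.
Conditioning on N_3=-4 selects the 2 unit(s) with N_1 ∈ {-1, -2}. Their N_4 values: 2, 4. Mean = 3.
Difference = -5 − 3 = -8.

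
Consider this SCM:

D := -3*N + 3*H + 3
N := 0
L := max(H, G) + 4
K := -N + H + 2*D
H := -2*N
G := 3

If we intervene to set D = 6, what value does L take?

The intervention breaks the incoming arrows to D: D := -3*N + 3*H + 3 no longer applies, and D = 6.
Since L is not a descendant of the intervened variable, it is unaffected.
H = -2*N  [with N=0]  = 0
L = max(H, G) + 4  [with H=0, G=3]  = 7

7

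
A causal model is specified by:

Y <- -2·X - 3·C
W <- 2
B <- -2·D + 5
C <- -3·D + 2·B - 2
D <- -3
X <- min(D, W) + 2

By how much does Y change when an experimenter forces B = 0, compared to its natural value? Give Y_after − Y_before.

Under do(B=0), the mechanism B <- -2·D + 5 is discarded; B is fixed at 0.
X = min(D, W) + 2  [with D=-3, W=2]  = -1
C = -3·D + 2·B - 2  [with D=-3, B=0]  = 7
Y = -2·X - 3·C  [with X=-1, C=7]  = -19
Without intervention: X = min(D, W) + 2  [with D=-3, W=2]  = -1; B = -2·D + 5  [with D=-3]  = 11; C = -3·D + 2·B - 2  [with D=-3, B=11]  = 29; Y = -2·X - 3·C  [with X=-1, C=29]  = -85.
Change = -19 − (-85) = 66.

66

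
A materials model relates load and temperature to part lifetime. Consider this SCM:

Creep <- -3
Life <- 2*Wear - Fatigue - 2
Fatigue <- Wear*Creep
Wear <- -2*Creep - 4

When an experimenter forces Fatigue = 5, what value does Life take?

-3

The intervention breaks the incoming arrows to Fatigue: Fatigue <- Wear*Creep no longer applies, and Fatigue = 5.
Wear = -2*Creep - 4  [with Creep=-3]  = 2
Life = 2*Wear - Fatigue - 2  [with Wear=2, Fatigue=5]  = -3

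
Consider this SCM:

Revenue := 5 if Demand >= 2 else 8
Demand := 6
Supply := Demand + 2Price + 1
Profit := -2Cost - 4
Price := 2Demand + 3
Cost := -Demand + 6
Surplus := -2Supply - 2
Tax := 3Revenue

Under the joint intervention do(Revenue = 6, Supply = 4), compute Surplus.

Under do(Revenue = 6, Supply = 4), each intervened variable's structural equation is replaced by its fixed value.
Surplus = -2Supply - 2  [with Supply=4]  = -10

-10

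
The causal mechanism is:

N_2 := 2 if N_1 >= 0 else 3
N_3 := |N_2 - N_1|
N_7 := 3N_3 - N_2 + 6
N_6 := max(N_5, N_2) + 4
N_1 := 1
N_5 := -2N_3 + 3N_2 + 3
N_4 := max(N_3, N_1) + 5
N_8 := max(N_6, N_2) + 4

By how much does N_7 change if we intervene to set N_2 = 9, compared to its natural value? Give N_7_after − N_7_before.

14

Under do(N_2=9), the mechanism N_2 := 2 if N_1 >= 0 else 3 is discarded; N_2 is fixed at 9.
N_3 = |N_2 - N_1|  [with N_2=9, N_1=1]  = 8
N_7 = 3N_3 - N_2 + 6  [with N_3=8, N_2=9]  = 21
Without intervention: N_2 = 2 if N_1 >= 0 else 3  [with N_1=1]  = 2; N_3 = |N_2 - N_1|  [with N_2=2, N_1=1]  = 1; N_7 = 3N_3 - N_2 + 6  [with N_3=1, N_2=2]  = 7.
Change = 21 − 7 = 14.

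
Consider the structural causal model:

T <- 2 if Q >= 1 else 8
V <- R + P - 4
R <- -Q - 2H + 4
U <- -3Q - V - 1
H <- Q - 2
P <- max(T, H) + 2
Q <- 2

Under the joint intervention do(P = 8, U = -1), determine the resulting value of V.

Under do(P = 8, U = -1), each intervened variable's structural equation is replaced by its fixed value.
H = Q - 2  [with Q=2]  = 0
R = -Q - 2H + 4  [with Q=2, H=0]  = 2
V = R + P - 4  [with R=2, P=8]  = 6

6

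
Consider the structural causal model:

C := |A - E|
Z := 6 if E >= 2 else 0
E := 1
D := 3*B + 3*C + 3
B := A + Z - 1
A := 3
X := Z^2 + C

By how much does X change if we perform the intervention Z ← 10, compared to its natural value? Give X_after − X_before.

100

Under do(Z=10), the mechanism Z := 6 if E >= 2 else 0 is discarded; Z is fixed at 10.
C = |A - E|  [with A=3, E=1]  = 2
X = Z^2 + C  [with Z=10, C=2]  = 102
Without intervention: C = |A - E|  [with A=3, E=1]  = 2; Z = 6 if E >= 2 else 0  [with E=1]  = 0; X = Z^2 + C  [with Z=0, C=2]  = 2.
Change = 102 − 2 = 100.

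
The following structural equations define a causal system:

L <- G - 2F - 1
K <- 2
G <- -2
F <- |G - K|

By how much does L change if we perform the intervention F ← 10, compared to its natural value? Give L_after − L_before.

The intervention breaks the incoming arrows to F: F <- |G - K| no longer applies, and F = 10.
L = G - 2F - 1  [with G=-2, F=10]  = -23
Without intervention: F = |G - K|  [with G=-2, K=2]  = 4; L = G - 2F - 1  [with G=-2, F=4]  = -11.
Change = -23 − (-11) = -12.

-12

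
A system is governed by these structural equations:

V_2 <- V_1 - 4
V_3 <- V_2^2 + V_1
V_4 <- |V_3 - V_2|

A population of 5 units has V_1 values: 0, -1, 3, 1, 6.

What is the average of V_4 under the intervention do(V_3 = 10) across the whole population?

12.2

The intervention sets V_3=10 in all 5 units regardless of V_1. Recomputing V_4 per unit gives 14, 15, 11, 13, 8; average 12.2.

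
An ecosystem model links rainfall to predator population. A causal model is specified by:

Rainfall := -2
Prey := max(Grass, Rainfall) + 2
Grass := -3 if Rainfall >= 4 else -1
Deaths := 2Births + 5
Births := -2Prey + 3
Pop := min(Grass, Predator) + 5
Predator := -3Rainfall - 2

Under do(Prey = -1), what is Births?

5

do(Prey=-1) replaces the equation Prey := max(Grass, Rainfall) + 2 with the constant Prey = -1.
Births = -2Prey + 3  [with Prey=-1]  = 5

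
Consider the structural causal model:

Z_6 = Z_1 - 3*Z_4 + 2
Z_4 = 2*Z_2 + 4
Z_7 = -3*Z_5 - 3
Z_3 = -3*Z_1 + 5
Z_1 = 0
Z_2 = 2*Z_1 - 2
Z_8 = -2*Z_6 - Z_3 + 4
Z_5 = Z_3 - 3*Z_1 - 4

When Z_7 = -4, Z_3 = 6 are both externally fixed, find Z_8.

-6

Setting Z_7 = -4, Z_3 = 6 by intervention discards those variables' equations.
Z_2 = 2*Z_1 - 2  [with Z_1=0]  = -2
Z_4 = 2*Z_2 + 4  [with Z_2=-2]  = 0
Z_6 = Z_1 - 3*Z_4 + 2  [with Z_1=0, Z_4=0]  = 2
Z_8 = -2*Z_6 - Z_3 + 4  [with Z_6=2, Z_3=6]  = -6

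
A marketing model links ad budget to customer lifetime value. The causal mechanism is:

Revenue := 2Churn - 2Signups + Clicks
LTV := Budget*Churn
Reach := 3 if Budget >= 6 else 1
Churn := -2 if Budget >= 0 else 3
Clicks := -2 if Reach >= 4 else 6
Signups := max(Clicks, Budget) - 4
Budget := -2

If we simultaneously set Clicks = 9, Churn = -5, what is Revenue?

Setting Clicks = 9, Churn = -5 by intervention discards those variables' equations.
Signups = max(Clicks, Budget) - 4  [with Clicks=9, Budget=-2]  = 5
Revenue = 2Churn - 2Signups + Clicks  [with Churn=-5, Signups=5, Clicks=9]  = -11

-11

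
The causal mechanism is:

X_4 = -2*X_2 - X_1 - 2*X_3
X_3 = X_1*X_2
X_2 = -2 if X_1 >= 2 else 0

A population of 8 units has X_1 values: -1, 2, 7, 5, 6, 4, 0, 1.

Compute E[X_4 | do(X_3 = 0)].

Under do(X_3=0), X_3's equation is replaced by X_3=0 for every unit. Per-unit X_4: 1, 2, -3, -1, -2, 0, 0, -1. Mean = -0.5.

-0.5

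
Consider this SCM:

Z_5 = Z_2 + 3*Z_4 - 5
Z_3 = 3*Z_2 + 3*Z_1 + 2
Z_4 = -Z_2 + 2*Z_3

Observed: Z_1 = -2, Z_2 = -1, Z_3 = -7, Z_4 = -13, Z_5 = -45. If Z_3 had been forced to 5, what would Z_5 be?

27

do(Z_3=5) replaces the equation Z_3 = 3*Z_2 + 3*Z_1 + 2 with the constant Z_3 = 5.
Z_4 = -Z_2 + 2*Z_3  [with Z_2=-1, Z_3=5]  = 11
Z_5 = Z_2 + 3*Z_4 - 5  [with Z_2=-1, Z_4=11]  = 27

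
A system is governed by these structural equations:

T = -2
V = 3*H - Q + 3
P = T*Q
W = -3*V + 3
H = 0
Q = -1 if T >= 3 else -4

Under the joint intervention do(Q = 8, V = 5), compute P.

-16

Setting Q = 8, V = 5 by intervention discards those variables' equations.
P = T*Q  [with T=-2, Q=8]  = -16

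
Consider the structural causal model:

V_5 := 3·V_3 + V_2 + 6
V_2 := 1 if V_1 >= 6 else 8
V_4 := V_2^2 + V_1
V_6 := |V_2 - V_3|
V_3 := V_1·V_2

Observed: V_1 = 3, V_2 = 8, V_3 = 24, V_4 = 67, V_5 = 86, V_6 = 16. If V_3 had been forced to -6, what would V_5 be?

-4

do(V_3=-6) replaces the equation V_3 := V_1·V_2 with the constant V_3 = -6.
V_2 = 1 if V_1 >= 6 else 8  [with V_1=3]  = 8
V_5 = 3·V_3 + V_2 + 6  [with V_3=-6, V_2=8]  = -4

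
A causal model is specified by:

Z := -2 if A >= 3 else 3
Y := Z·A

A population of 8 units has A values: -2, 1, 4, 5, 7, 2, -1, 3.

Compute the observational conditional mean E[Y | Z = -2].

-9.5

E[Y|Z=-2] averages over only the 4 units with Z=-2 (A = 4, 5, 7, 3): Y = -8, -10, -14, -6, mean -9.5.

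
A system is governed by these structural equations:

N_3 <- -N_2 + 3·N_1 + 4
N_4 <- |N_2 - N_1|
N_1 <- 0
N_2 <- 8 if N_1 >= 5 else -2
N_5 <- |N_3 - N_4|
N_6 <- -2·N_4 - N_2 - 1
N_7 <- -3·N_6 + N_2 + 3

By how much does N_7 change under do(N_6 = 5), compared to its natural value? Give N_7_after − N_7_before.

Intervening sets N_6 = 5 and removes its equation (N_6 <- -2·N_4 - N_2 - 1).
N_2 = 8 if N_1 >= 5 else -2  [with N_1=0]  = -2
N_7 = -3·N_6 + N_2 + 3  [with N_6=5, N_2=-2]  = -14
Without intervention: N_2 = 8 if N_1 >= 5 else -2  [with N_1=0]  = -2; N_4 = |N_2 - N_1|  [with N_2=-2, N_1=0]  = 2; N_6 = -2·N_4 - N_2 - 1  [with N_4=2, N_2=-2]  = -3; N_7 = -3·N_6 + N_2 + 3  [with N_6=-3, N_2=-2]  = 10.
Change = -14 − 10 = -24.

-24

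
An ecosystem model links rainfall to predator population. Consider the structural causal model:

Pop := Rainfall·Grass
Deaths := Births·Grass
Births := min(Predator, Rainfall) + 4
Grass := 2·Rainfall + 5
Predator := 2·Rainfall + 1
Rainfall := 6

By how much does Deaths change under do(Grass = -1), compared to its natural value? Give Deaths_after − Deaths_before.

do(Grass=-1) replaces the equation Grass := 2·Rainfall + 5 with the constant Grass = -1.
Predator = 2·Rainfall + 1  [with Rainfall=6]  = 13
Births = min(Predator, Rainfall) + 4  [with Predator=13, Rainfall=6]  = 10
Deaths = Births·Grass  [with Births=10, Grass=-1]  = -10
Without intervention: Grass = 2·Rainfall + 5  [with Rainfall=6]  = 17; Predator = 2·Rainfall + 1  [with Rainfall=6]  = 13; Births = min(Predator, Rainfall) + 4  [with Predator=13, Rainfall=6]  = 10; Deaths = Births·Grass  [with Births=10, Grass=17]  = 170.
Change = -10 − 170 = -180.

-180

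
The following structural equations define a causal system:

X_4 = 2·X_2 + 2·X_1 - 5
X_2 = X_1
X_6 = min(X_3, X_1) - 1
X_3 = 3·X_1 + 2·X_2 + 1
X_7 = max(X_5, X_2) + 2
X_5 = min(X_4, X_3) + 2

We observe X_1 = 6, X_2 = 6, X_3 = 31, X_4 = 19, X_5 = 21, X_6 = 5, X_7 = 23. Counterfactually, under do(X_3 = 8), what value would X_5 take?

10

do(X_3=8) replaces the equation X_3 = 3·X_1 + 2·X_2 + 1 with the constant X_3 = 8.
X_2 = X_1  [with X_1=6]  = 6
X_4 = 2·X_2 + 2·X_1 - 5  [with X_2=6, X_1=6]  = 19
X_5 = min(X_4, X_3) + 2  [with X_4=19, X_3=8]  = 10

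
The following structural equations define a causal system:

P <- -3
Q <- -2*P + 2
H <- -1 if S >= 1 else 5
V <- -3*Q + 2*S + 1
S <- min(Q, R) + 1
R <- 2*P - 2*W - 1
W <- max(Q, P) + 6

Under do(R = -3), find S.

-2

Intervening sets R = -3 and removes its equation (R <- 2*P - 2*W - 1).
Q = -2*P + 2  [with P=-3]  = 8
S = min(Q, R) + 1  [with Q=8, R=-3]  = -2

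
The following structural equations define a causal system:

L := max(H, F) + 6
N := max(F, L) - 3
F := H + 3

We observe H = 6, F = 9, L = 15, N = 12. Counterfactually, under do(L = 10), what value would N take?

The intervention breaks the incoming arrows to L: L := max(H, F) + 6 no longer applies, and L = 10.
F = H + 3  [with H=6]  = 9
N = max(F, L) - 3  [with F=9, L=10]  = 7

7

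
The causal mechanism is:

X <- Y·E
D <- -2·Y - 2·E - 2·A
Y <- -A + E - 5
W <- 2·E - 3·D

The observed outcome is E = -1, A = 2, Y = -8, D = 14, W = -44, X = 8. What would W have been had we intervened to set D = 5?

-17

Intervening sets D = 5 and removes its equation (D <- -2·Y - 2·E - 2·A).
W = 2·E - 3·D  [with E=-1, D=5]  = -17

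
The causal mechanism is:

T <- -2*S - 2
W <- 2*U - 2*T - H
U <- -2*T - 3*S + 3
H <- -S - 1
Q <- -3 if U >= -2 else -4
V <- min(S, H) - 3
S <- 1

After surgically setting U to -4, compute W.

2

The intervention breaks the incoming arrows to U: U <- -2*T - 3*S + 3 no longer applies, and U = -4.
H = -S - 1  [with S=1]  = -2
T = -2*S - 2  [with S=1]  = -4
W = 2*U - 2*T - H  [with U=-4, T=-4, H=-2]  = 2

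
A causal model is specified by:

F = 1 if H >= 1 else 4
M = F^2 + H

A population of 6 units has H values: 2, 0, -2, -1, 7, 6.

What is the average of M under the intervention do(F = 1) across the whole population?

3

do(F=1) breaks F's dependence on H. With F=1 fixed, M across the units is 3, 1, -1, 0, 8, 7, mean 3.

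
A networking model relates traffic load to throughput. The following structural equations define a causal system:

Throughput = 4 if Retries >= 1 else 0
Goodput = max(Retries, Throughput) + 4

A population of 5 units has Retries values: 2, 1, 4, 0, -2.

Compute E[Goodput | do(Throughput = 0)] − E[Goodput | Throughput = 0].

The intervention sets Throughput=0 in all 5 units regardless of Retries. Recomputing Goodput per unit gives 6, 5, 8, 4, 4; average 5.4.
Conditioning on Throughput=0 selects the 2 unit(s) with Retries ∈ {0, -2}. Their Goodput values: 4, 4. Mean = 4.
Difference = 5.4 − 4 = 1.4.

1.4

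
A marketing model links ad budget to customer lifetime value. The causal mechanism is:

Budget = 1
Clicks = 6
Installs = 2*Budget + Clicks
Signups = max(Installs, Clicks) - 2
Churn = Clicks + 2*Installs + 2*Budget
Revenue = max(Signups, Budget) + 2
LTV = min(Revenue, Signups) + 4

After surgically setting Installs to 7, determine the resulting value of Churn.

do(Installs=7) replaces the equation Installs = 2*Budget + Clicks with the constant Installs = 7.
Churn = Clicks + 2*Installs + 2*Budget  [with Clicks=6, Installs=7, Budget=1]  = 22

22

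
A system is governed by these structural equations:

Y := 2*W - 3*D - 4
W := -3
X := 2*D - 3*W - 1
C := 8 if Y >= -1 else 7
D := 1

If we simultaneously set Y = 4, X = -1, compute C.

The joint intervention fixes Y = 4, X = -1, removing each variable's own equation.
C = 8 if Y >= -1 else 7  [with Y=4]  = 8

8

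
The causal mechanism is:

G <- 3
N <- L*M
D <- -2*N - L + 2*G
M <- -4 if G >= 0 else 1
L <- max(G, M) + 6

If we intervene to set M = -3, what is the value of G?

3

Under do(M=-3), the mechanism M <- -4 if G >= 0 else 1 is discarded; M is fixed at -3.
G is not downstream of the intervention, so its value is determined by the original equations.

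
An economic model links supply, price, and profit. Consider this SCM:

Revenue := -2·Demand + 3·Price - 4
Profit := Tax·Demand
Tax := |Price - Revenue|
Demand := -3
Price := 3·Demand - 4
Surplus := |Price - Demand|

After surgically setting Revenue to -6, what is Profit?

-21

do(Revenue=-6) replaces the equation Revenue := -2·Demand + 3·Price - 4 with the constant Revenue = -6.
Price = 3·Demand - 4  [with Demand=-3]  = -13
Tax = |Price - Revenue|  [with Price=-13, Revenue=-6]  = 7
Profit = Tax·Demand  [with Tax=7, Demand=-3]  = -21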